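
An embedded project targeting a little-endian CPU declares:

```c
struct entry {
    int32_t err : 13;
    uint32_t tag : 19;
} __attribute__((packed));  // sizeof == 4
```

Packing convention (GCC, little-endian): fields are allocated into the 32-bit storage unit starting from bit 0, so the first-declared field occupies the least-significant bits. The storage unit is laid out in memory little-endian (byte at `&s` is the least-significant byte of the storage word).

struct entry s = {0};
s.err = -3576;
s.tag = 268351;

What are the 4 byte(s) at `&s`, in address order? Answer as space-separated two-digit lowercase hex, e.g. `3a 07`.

err (13b) val=-3576 bits=0x1208 at bit 0: 0x00001208
tag (19b) val=268351 bits=0x4183f at bit 13: 0x8307f208
word = 0x8307f208 → little-endian bytes:
  [0]=0x08  [1]=0xf2  [2]=0x07  [3]=0x83

08 f2 07 83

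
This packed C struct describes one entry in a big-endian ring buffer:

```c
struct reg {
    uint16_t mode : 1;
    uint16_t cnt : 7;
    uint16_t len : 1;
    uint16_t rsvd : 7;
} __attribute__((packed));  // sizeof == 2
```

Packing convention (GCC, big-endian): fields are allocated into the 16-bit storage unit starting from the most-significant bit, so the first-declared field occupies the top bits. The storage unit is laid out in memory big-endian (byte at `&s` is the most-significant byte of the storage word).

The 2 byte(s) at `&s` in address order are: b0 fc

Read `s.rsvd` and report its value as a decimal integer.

124

[0]=0xb0 [1]=0xfc (big-endian) → word 0xb0fc
mode [15+:1] = (word>>15) & 0x1 = 1
cnt [8+:7] = (word>>8) & 0x7f = 48
len [7+:1] = (word>>7) & 0x1 = 1
rsvd [0+:7] = (word>>0) & 0x7f = 124  ←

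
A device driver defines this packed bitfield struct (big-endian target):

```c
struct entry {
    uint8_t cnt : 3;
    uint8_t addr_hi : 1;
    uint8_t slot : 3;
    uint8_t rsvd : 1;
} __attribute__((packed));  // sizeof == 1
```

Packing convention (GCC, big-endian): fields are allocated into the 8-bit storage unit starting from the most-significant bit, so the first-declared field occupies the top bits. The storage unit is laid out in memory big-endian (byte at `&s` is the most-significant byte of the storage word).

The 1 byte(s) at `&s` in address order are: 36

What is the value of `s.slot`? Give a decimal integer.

3

[0]=0x36 (big-endian) → word 0x36
cnt [5+:3] = (word>>5) & 0x7 = 1
addr_hi [4+:1] = (word>>4) & 0x1 = 1
slot [1+:3] = (word>>1) & 0x7 = 3  ←
rsvd [0+:1] = (word>>0) & 0x1 = 0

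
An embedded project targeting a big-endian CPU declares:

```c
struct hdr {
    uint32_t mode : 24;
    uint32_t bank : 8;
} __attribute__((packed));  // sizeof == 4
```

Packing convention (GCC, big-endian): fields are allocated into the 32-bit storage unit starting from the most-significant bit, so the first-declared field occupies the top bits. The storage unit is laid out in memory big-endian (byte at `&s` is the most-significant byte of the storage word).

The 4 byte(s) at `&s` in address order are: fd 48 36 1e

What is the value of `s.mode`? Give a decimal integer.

16599094

[0]=0xfd [1]=0x48 [2]=0x36 [3]=0x1e (big-endian) → word 0xfd48361e
mode:24 @ bit 8 → (0xfd48361e>>8)&0xffffff = 0xfd4836  ←
bank:8 @ bit 0 → (0xfd48361e>>0)&0xff = 0x1e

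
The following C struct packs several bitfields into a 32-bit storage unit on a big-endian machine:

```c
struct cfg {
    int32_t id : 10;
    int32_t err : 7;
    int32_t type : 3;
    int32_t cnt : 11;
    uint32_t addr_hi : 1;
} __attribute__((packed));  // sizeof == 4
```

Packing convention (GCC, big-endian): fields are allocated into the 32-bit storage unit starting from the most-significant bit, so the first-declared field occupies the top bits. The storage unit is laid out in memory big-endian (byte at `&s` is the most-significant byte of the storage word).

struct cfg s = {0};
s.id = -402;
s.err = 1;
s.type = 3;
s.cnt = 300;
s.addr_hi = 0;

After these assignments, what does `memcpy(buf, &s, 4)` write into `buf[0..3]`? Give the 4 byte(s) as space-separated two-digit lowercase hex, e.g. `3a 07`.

9b 80 b2 58

id:10 = -402 → 0x26e << 22 → word 0x9b800000
err:7 = 1 → 0x1 << 15 → word 0x9b808000
type:3 = 3 → 0x3 << 12 → word 0x9b80b000
cnt:11 = 300 → 0x12c << 1 → word 0x9b80b258
addr_hi:1 = 0 → 0x0 << 0 → word 0x9b80b258
word = 0x9b80b258 → big-endian bytes:
  [0]=0x9b  [1]=0x80  [2]=0xb2  [3]=0x58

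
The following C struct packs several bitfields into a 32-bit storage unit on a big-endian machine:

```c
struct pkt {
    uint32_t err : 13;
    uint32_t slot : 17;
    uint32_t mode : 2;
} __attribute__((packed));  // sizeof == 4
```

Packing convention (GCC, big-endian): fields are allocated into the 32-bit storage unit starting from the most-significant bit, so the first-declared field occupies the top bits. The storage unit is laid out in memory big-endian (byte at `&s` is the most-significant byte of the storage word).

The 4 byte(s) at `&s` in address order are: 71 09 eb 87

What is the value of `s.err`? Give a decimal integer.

[0]=0x71 [1]=0x09 [2]=0xeb [3]=0x87 (big-endian) → word 0x7109eb87
err [19+:13] = (word>>19) & 0x1fff = 3617  ←
slot [2+:17] = (word>>2) & 0x1ffff = 31457
mode [0+:2] = (word>>0) & 0x3 = 3

3617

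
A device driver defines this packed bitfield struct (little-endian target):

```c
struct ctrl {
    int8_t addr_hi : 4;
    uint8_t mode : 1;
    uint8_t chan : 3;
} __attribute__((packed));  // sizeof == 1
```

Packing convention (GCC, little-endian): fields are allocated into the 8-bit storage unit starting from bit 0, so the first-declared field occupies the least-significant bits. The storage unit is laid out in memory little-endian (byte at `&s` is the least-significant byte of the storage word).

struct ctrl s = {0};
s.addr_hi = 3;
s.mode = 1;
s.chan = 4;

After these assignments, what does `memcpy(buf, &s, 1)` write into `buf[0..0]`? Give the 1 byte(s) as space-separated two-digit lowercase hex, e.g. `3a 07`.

93

addr_hi:4 = 3 → 0x3 << 0 → word 0x03
mode:1 = 1 → 0x1 << 4 → word 0x13
chan:3 = 4 → 0x4 << 5 → word 0x93
word = 0x93 → little-endian bytes:
  [0]=0x93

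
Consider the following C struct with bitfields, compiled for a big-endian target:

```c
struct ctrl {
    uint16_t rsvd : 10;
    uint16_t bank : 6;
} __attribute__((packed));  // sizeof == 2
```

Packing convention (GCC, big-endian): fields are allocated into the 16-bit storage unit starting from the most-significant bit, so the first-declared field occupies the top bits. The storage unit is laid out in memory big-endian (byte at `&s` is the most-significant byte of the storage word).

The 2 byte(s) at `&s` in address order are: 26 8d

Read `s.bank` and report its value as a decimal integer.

[0]=0x26 [1]=0x8d (big-endian) → word 0x268d
rsvd:10 @ bit 6 → (0x268d>>6)&0x3ff = 0x9a
bank:6 @ bit 0 → (0x268d>>0)&0x3f = 0xd  ←

13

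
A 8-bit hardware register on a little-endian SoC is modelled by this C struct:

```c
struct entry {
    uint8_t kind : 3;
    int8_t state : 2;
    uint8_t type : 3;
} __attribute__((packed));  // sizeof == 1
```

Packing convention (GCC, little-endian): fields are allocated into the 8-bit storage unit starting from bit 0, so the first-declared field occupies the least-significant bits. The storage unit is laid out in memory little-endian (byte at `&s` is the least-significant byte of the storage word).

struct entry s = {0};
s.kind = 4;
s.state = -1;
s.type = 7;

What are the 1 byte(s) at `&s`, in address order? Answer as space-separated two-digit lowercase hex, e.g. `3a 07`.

kind:3 = 4 → 0x4 << 0 → word 0x04
state:2 = -1 → 0x3 << 3 → word 0x1c
type:3 = 7 → 0x7 << 5 → word 0xfc
word = 0xfc → little-endian bytes:
  [0]=0xfc

fc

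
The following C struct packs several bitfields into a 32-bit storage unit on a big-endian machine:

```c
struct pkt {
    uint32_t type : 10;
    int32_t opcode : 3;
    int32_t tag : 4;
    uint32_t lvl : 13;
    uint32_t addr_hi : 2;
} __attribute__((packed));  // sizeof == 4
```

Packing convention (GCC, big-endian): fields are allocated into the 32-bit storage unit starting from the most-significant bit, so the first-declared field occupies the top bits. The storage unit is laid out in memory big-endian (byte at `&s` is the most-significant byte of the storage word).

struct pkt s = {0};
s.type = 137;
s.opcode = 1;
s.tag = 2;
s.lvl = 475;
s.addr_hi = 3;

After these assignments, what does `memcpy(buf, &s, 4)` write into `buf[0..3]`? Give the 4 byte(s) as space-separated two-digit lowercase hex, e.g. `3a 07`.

22 49 07 6f

type (10b) val=137 bits=0x89 at bit 22: 0x22400000
opcode (3b) val=1 bits=0x1 at bit 19: 0x22480000
tag (4b) val=2 bits=0x2 at bit 15: 0x22490000
lvl (13b) val=475 bits=0x1db at bit 2: 0x2249076c
addr_hi (2b) val=3 bits=0x3 at bit 0: 0x2249076f
word = 0x2249076f → big-endian bytes:
  [0]=0x22  [1]=0x49  [2]=0x07  [3]=0x6f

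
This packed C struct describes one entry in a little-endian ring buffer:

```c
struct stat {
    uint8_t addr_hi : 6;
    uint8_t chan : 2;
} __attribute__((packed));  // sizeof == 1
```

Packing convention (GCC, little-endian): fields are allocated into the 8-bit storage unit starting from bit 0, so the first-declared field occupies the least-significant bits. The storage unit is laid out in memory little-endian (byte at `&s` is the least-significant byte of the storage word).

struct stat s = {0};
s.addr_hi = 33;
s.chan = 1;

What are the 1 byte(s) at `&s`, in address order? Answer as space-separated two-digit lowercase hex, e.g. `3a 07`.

[0+:6] addr_hi=33 & 0x3f = 0x21; word=0x21
[6+:2] chan=1 & 0x3 = 0x1; word=0x61
word = 0x61 → little-endian bytes:
  [0]=0x61

61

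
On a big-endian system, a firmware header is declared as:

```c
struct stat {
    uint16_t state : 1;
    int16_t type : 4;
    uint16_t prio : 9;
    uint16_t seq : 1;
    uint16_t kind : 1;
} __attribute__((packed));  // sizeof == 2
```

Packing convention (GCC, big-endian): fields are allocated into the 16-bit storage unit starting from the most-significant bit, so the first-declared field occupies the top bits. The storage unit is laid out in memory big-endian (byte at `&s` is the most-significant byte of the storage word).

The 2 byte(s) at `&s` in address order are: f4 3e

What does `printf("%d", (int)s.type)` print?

[0]=0xf4 [1]=0x3e (big-endian) → word 0xf43e
state [15+:1] = (word>>15) & 0x1 = 1
type [11+:4] = (word>>11) & 0xf = 14  ←
prio [2+:9] = (word>>2) & 0x1ff = 271
seq [1+:1] = (word>>1) & 0x1 = 1
kind [0+:1] = (word>>0) & 0x1 = 0
type signed 4b, MSB=1: 14 - 16 = -2

-2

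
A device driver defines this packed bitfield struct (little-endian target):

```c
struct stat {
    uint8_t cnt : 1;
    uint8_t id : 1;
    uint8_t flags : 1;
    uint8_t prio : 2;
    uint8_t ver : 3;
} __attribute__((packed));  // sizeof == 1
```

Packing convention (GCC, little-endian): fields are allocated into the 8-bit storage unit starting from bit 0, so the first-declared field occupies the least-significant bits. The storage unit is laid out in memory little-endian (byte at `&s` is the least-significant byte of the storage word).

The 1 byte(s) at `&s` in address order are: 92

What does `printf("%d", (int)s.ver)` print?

[0]=0x92 (little-endian) → word 0x92
cnt:1 @ bit 0 → (0x92>>0)&0x1 = 0x0
id:1 @ bit 1 → (0x92>>1)&0x1 = 0x1
flags:1 @ bit 2 → (0x92>>2)&0x1 = 0x0
prio:2 @ bit 3 → (0x92>>3)&0x3 = 0x2
ver:3 @ bit 5 → (0x92>>5)&0x7 = 0x4  ←

4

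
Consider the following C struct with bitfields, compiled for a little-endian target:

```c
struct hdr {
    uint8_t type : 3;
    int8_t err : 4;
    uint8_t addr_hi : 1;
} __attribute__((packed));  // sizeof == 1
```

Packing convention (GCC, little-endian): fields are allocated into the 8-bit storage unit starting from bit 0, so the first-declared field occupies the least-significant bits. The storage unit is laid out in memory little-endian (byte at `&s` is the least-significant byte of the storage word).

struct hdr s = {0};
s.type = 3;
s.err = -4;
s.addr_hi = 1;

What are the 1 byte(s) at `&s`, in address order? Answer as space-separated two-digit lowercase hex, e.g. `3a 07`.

type:3 = 3 → 0x3 << 0 → word 0x03
err:4 = -4 → 0xc << 3 → word 0x63
addr_hi:1 = 1 → 0x1 << 7 → word 0xe3
word = 0xe3 → little-endian bytes:
  [0]=0xe3

e3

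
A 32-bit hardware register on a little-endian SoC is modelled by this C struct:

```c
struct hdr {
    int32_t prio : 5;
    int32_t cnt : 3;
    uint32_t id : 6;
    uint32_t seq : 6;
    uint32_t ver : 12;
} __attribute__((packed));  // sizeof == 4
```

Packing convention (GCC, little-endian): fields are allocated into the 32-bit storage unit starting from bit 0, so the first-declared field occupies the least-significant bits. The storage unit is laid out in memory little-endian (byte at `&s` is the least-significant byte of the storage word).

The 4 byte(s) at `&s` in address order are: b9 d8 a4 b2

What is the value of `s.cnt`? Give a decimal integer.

-3

[0]=0xb9 [1]=0xd8 [2]=0xa4 [3]=0xb2 (little-endian) → word 0xb2a4d8b9
prio [0+:5] = (word>>0) & 0x1f = 25
cnt [5+:3] = (word>>5) & 0x7 = 5  ←
id [8+:6] = (word>>8) & 0x3f = 24
seq [14+:6] = (word>>14) & 0x3f = 19
ver [20+:12] = (word>>20) & 0xfff = 2858
cnt signed 3b, MSB=1: 5 - 8 = -3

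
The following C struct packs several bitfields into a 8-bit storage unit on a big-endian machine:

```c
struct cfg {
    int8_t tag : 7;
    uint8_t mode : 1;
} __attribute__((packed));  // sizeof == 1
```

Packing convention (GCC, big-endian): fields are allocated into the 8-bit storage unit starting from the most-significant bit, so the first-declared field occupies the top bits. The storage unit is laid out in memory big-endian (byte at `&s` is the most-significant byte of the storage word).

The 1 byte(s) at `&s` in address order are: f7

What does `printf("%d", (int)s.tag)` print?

[0]=0xf7 (big-endian) → word 0xf7
tag [1+:7] = (word>>1) & 0x7f = 123  ←
mode [0+:1] = (word>>0) & 0x1 = 1
tag signed 7b, MSB=1: 123 - 128 = -5

-5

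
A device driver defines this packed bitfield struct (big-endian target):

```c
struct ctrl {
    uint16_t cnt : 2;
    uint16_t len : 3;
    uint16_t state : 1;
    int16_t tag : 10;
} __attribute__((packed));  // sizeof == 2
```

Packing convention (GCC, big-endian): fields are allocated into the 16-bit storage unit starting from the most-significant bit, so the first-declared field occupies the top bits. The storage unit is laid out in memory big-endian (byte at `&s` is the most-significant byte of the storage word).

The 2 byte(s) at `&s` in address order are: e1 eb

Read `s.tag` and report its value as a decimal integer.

491

[0]=0xe1 [1]=0xeb (big-endian) → word 0xe1eb
cnt [14+:2] = (word>>14) & 0x3 = 3
len [11+:3] = (word>>11) & 0x7 = 4
state [10+:1] = (word>>10) & 0x1 = 0
tag [0+:10] = (word>>0) & 0x3ff = 491  ←
tag signed 10b, MSB=0: value = 491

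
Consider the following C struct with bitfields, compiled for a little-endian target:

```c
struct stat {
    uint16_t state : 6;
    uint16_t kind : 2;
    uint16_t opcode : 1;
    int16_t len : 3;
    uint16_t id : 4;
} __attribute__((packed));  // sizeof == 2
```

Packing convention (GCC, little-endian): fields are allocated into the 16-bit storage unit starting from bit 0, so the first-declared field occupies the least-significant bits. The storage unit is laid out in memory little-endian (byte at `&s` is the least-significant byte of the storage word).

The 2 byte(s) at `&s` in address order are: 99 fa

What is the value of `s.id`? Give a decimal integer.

15

[0]=0x99 [1]=0xfa (little-endian) → word 0xfa99
state [0+:6] = (word>>0) & 0x3f = 25
kind [6+:2] = (word>>6) & 0x3 = 2
opcode [8+:1] = (word>>8) & 0x1 = 0
len [9+:3] = (word>>9) & 0x7 = 5
id [12+:4] = (word>>12) & 0xf = 15  ←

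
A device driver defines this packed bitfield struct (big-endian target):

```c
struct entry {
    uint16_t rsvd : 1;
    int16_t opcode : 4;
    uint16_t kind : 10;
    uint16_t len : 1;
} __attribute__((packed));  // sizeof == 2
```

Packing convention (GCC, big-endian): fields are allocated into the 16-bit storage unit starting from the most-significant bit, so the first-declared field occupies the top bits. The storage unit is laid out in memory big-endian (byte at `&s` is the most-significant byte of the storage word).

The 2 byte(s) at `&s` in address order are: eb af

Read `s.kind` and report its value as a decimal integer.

471

[0]=0xeb [1]=0xaf (big-endian) → word 0xebaf
rsvd:1 @ bit 15 → (0xebaf>>15)&0x1 = 0x1
opcode:4 @ bit 11 → (0xebaf>>11)&0xf = 0xd
kind:10 @ bit 1 → (0xebaf>>1)&0x3ff = 0x1d7  ←
len:1 @ bit 0 → (0xebaf>>0)&0x1 = 0x1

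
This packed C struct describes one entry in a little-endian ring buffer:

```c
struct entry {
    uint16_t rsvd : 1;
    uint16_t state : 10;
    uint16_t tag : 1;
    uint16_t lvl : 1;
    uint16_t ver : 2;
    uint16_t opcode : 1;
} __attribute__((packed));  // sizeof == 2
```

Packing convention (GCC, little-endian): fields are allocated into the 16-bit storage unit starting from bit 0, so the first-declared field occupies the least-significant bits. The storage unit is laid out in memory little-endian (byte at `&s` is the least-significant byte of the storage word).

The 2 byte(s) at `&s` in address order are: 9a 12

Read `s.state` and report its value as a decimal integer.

333

[0]=0x9a [1]=0x12 (little-endian) → word 0x129a
rsvd [0+:1] = (word>>0) & 0x1 = 0
state [1+:10] = (word>>1) & 0x3ff = 333  ←
tag [11+:1] = (word>>11) & 0x1 = 0
lvl [12+:1] = (word>>12) & 0x1 = 1
ver [13+:2] = (word>>13) & 0x3 = 0
opcode [15+:1] = (word>>15) & 0x1 = 0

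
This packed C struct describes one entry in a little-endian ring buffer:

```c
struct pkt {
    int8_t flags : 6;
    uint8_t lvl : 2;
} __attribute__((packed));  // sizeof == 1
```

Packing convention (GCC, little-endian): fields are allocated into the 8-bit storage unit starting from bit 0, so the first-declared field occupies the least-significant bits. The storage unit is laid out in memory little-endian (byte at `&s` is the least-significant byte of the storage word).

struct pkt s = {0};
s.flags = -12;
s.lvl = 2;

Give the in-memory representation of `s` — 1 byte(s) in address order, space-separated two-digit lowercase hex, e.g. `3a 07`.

b4

flags (6b) val=-12 bits=0x34 at bit 0: 0x34
lvl (2b) val=2 bits=0x2 at bit 6: 0xb4
word = 0xb4 → little-endian bytes:
  [0]=0xb4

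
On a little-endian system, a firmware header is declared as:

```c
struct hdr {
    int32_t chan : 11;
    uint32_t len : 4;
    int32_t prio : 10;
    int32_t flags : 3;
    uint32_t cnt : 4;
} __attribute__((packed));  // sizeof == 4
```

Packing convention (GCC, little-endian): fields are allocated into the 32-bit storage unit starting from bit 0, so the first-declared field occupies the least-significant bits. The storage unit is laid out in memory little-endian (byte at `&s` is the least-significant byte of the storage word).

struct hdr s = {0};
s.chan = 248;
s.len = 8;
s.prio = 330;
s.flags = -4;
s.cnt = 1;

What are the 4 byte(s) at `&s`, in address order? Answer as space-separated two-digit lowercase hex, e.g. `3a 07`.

f8 40 a5 18

chan:11 = 248 → 0xf8 << 0 → word 0x000000f8
len:4 = 8 → 0x8 << 11 → word 0x000040f8
prio:10 = 330 → 0x14a << 15 → word 0x00a540f8
flags:3 = -4 → 0x4 << 25 → word 0x08a540f8
cnt:4 = 1 → 0x1 << 28 → word 0x18a540f8
word = 0x18a540f8 → little-endian bytes:
  [0]=0xf8  [1]=0x40  [2]=0xa5  [3]=0x18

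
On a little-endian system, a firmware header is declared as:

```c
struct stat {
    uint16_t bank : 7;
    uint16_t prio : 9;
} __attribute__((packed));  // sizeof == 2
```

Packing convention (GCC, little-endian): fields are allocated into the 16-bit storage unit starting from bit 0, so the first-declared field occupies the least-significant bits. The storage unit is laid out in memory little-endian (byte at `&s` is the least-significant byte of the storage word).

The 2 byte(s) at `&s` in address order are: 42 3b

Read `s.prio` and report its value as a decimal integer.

[0]=0x42 [1]=0x3b (little-endian) → word 0x3b42
bank:7 @ bit 0 → (0x3b42>>0)&0x7f = 0x42
prio:9 @ bit 7 → (0x3b42>>7)&0x1ff = 0x76  ←

118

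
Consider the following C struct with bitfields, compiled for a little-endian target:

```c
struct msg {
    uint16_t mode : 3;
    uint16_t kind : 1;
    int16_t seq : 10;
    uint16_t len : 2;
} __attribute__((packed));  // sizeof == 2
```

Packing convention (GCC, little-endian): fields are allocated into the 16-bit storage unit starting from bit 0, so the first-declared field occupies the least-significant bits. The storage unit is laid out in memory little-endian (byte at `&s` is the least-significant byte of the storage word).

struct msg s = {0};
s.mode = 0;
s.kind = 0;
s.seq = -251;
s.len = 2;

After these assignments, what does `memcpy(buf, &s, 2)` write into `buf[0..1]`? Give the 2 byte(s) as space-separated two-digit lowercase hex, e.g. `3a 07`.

50 b0

mode (3b) val=0 bits=0x0 at bit 0: 0x0000
kind (1b) val=0 bits=0x0 at bit 3: 0x0000
seq (10b) val=-251 bits=0x305 at bit 4: 0x3050
len (2b) val=2 bits=0x2 at bit 14: 0xb050
word = 0xb050 → little-endian bytes:
  [0]=0x50  [1]=0xb0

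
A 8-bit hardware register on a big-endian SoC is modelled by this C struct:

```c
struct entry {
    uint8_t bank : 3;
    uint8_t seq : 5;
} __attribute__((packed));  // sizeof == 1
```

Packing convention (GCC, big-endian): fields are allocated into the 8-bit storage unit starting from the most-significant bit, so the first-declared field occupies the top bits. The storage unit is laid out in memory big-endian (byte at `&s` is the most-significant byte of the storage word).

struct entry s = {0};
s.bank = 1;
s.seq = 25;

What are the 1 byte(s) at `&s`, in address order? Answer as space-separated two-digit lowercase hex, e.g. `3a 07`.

39

[5+:3] bank=1 & 0x7 = 0x1; word=0x20
[0+:5] seq=25 & 0x1f = 0x19; word=0x39
word = 0x39 → big-endian bytes:
  [0]=0x39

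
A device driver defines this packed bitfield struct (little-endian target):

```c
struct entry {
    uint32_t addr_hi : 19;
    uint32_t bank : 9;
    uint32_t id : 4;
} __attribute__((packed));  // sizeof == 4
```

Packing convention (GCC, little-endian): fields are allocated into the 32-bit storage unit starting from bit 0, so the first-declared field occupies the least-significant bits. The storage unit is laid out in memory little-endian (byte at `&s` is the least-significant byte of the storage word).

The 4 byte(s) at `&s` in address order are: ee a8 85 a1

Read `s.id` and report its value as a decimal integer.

[0]=0xee [1]=0xa8 [2]=0x85 [3]=0xa1 (little-endian) → word 0xa185a8ee
addr_hi:19 @ bit 0 → (0xa185a8ee>>0)&0x7ffff = 0x5a8ee
bank:9 @ bit 19 → (0xa185a8ee>>19)&0x1ff = 0x30
id:4 @ bit 28 → (0xa185a8ee>>28)&0xf = 0xa  ←

10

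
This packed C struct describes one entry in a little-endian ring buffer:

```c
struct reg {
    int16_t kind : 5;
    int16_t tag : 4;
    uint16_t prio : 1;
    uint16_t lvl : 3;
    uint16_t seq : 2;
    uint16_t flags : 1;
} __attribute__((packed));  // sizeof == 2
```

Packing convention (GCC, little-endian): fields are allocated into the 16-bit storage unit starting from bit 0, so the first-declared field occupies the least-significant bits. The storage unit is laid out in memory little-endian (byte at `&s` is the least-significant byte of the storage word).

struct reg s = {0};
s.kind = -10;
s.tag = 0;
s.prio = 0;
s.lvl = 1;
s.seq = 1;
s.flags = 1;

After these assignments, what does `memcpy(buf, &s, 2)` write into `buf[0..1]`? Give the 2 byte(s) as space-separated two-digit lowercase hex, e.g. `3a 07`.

16 a4

[0+:5] kind=-10 & 0x1f = 0x16; word=0x0016
[5+:4] tag=0 & 0xf = 0x0; word=0x0016
[9+:1] prio=0 & 0x1 = 0x0; word=0x0016
[10+:3] lvl=1 & 0x7 = 0x1; word=0x0416
[13+:2] seq=1 & 0x3 = 0x1; word=0x2416
[15+:1] flags=1 & 0x1 = 0x1; word=0xa416
word = 0xa416 → little-endian bytes:
  [0]=0x16  [1]=0xa4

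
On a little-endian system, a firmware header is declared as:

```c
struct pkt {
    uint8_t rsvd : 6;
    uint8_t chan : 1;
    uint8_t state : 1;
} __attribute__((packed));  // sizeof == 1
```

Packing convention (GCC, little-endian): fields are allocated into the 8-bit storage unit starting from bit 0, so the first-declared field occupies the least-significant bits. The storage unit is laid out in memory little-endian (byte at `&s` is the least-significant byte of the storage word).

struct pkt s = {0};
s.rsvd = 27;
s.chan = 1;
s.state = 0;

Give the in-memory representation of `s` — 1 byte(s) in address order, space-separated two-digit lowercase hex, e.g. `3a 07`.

5b

[0+:6] rsvd=27 & 0x3f = 0x1b; word=0x1b
[6+:1] chan=1 & 0x1 = 0x1; word=0x5b
[7+:1] state=0 & 0x1 = 0x0; word=0x5b
word = 0x5b → little-endian bytes:
  [0]=0x5b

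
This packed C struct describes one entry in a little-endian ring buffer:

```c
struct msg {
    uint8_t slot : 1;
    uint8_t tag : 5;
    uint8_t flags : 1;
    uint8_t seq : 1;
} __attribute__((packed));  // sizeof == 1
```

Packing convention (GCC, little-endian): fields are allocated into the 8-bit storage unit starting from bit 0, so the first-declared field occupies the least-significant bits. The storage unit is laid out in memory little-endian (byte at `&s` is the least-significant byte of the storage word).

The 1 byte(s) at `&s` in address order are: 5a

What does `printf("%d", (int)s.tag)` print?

[0]=0x5a (little-endian) → word 0x5a
slot:1 @ bit 0 → (0x5a>>0)&0x1 = 0x0
tag:5 @ bit 1 → (0x5a>>1)&0x1f = 0xd  ←
flags:1 @ bit 6 → (0x5a>>6)&0x1 = 0x1
seq:1 @ bit 7 → (0x5a>>7)&0x1 = 0x0

13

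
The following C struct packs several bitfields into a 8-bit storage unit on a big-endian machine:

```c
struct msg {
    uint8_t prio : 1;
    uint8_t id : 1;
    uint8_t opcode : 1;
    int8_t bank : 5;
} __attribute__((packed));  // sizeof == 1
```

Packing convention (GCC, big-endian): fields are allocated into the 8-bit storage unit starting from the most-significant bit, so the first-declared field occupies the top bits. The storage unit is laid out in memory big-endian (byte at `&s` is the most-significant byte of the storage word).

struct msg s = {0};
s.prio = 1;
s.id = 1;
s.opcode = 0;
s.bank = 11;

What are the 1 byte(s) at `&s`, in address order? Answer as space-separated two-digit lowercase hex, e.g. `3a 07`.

cb

[7+:1] prio=1 & 0x1 = 0x1; word=0x80
[6+:1] id=1 & 0x1 = 0x1; word=0xc0
[5+:1] opcode=0 & 0x1 = 0x0; word=0xc0
[0+:5] bank=11 & 0x1f = 0xb; word=0xcb
word = 0xcb → big-endian bytes:
  [0]=0xcb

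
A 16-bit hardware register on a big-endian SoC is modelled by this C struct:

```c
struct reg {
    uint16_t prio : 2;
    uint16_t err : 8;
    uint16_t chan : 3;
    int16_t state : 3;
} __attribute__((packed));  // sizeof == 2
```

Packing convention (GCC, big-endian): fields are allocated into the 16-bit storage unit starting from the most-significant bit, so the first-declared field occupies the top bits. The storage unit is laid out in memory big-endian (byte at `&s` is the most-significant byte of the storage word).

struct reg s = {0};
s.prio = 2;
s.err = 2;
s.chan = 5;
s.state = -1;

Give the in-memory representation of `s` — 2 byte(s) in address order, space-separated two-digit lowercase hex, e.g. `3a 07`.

[14+:2] prio=2 & 0x3 = 0x2; word=0x8000
[6+:8] err=2 & 0xff = 0x2; word=0x8080
[3+:3] chan=5 & 0x7 = 0x5; word=0x80a8
[0+:3] state=-1 & 0x7 = 0x7; word=0x80af
word = 0x80af → big-endian bytes:
  [0]=0x80  [1]=0xaf

80 af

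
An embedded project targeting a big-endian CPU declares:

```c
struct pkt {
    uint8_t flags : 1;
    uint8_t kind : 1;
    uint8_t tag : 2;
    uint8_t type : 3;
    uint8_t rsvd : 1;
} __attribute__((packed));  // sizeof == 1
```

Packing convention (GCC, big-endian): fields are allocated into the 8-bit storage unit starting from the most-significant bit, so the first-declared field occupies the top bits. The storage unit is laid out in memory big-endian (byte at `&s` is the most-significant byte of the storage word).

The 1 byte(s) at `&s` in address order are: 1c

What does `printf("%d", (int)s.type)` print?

[0]=0x1c (big-endian) → word 0x1c
flags [7+:1] = (word>>7) & 0x1 = 0
kind [6+:1] = (word>>6) & 0x1 = 0
tag [4+:2] = (word>>4) & 0x3 = 1
type [1+:3] = (word>>1) & 0x7 = 6  ←
rsvd [0+:1] = (word>>0) & 0x1 = 0

6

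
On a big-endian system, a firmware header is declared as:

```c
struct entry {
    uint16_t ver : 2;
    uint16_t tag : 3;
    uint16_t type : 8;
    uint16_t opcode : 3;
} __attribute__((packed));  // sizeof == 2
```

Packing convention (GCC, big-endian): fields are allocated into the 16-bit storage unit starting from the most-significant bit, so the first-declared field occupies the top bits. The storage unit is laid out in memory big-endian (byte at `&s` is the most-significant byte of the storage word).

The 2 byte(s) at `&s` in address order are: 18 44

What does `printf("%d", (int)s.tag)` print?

3

[0]=0x18 [1]=0x44 (big-endian) → word 0x1844
ver [14+:2] = (word>>14) & 0x3 = 0
tag [11+:3] = (word>>11) & 0x7 = 3  ←
type [3+:8] = (word>>3) & 0xff = 8
opcode [0+:3] = (word>>0) & 0x7 = 4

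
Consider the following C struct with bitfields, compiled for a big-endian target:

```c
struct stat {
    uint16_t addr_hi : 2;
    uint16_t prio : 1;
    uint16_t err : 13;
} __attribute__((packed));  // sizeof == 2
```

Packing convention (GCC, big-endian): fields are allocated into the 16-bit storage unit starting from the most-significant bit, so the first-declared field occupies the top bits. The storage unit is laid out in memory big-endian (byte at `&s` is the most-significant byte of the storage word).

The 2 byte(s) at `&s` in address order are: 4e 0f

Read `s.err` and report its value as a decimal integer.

[0]=0x4e [1]=0x0f (big-endian) → word 0x4e0f
addr_hi:2 @ bit 14 → (0x4e0f>>14)&0x3 = 0x1
prio:1 @ bit 13 → (0x4e0f>>13)&0x1 = 0x0
err:13 @ bit 0 → (0x4e0f>>0)&0x1fff = 0xe0f  ←

3599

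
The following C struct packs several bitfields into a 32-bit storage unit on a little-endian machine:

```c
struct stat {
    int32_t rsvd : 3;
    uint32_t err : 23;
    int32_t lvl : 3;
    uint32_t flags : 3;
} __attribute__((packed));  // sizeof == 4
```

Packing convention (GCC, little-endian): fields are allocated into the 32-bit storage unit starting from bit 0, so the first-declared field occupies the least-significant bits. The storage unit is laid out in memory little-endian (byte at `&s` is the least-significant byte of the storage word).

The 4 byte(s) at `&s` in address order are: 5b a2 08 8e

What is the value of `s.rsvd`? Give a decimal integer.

3

[0]=0x5b [1]=0xa2 [2]=0x08 [3]=0x8e (little-endian) → word 0x8e08a25b
rsvd:3 @ bit 0 → (0x8e08a25b>>0)&0x7 = 0x3  ←
err:23 @ bit 3 → (0x8e08a25b>>3)&0x7fffff = 0x41144b
lvl:3 @ bit 26 → (0x8e08a25b>>26)&0x7 = 0x3
flags:3 @ bit 29 → (0x8e08a25b>>29)&0x7 = 0x4
rsvd signed 3b, MSB=0: value = 3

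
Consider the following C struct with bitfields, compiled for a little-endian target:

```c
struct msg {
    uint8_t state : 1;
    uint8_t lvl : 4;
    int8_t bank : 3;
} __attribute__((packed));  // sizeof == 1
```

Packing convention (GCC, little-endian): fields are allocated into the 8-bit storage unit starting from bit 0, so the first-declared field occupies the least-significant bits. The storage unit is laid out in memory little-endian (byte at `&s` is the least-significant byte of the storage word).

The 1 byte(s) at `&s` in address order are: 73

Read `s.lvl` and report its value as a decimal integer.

9

[0]=0x73 (little-endian) → word 0x73
state [0+:1] = (word>>0) & 0x1 = 1
lvl [1+:4] = (word>>1) & 0xf = 9  ←
bank [5+:3] = (word>>5) & 0x7 = 3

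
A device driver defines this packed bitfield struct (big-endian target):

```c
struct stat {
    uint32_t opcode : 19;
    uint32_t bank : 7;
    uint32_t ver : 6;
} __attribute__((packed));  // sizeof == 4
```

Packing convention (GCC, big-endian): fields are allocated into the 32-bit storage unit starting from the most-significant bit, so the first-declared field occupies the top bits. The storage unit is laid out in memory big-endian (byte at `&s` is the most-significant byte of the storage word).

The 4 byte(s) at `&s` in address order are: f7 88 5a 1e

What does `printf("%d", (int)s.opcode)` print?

506946

[0]=0xf7 [1]=0x88 [2]=0x5a [3]=0x1e (big-endian) → word 0xf7885a1e
opcode [13+:19] = (word>>13) & 0x7ffff = 506946  ←
bank [6+:7] = (word>>6) & 0x7f = 104
ver [0+:6] = (word>>0) & 0x3f = 30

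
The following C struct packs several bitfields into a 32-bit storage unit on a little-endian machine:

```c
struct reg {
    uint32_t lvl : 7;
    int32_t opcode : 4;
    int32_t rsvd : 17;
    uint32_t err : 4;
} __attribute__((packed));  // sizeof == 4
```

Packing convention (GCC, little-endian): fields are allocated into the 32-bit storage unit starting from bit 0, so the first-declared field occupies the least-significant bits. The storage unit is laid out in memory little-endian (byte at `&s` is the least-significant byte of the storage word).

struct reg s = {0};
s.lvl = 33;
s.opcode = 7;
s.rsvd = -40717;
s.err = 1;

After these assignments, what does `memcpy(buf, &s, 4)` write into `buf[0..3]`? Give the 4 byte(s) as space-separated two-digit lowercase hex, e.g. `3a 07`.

lvl (7b) val=33 bits=0x21 at bit 0: 0x00000021
opcode (4b) val=7 bits=0x7 at bit 7: 0x000003a1
rsvd (17b) val=-40717 bits=0x160f3 at bit 11: 0x0b079ba1
err (4b) val=1 bits=0x1 at bit 28: 0x1b079ba1
word = 0x1b079ba1 → little-endian bytes:
  [0]=0xa1  [1]=0x9b  [2]=0x07  [3]=0x1b

a1 9b 07 1b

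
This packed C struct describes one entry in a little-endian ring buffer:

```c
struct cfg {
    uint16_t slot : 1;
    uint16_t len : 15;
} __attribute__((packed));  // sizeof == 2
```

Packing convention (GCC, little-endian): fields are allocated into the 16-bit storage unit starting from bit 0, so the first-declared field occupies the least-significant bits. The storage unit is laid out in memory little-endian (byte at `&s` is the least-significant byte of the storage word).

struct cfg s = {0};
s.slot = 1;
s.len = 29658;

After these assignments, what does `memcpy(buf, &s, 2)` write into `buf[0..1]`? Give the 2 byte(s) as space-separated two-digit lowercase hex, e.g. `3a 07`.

slot (1b) val=1 bits=0x1 at bit 0: 0x0001
len (15b) val=29658 bits=0x73da at bit 1: 0xe7b5
word = 0xe7b5 → little-endian bytes:
  [0]=0xb5  [1]=0xe7

b5 e7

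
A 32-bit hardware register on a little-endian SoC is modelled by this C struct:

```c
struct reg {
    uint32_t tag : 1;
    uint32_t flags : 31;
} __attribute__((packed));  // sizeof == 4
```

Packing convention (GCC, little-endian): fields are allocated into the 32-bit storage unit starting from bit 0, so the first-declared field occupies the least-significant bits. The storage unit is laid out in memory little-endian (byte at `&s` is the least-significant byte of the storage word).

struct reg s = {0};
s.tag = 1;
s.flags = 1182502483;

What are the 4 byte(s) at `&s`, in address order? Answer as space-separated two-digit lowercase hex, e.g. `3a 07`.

a7 1c f7 8c

tag (1b) val=1 bits=0x1 at bit 0: 0x00000001
flags (31b) val=1182502483 bits=0x467b8e53 at bit 1: 0x8cf71ca7
word = 0x8cf71ca7 → little-endian bytes:
  [0]=0xa7  [1]=0x1c  [2]=0xf7  [3]=0x8c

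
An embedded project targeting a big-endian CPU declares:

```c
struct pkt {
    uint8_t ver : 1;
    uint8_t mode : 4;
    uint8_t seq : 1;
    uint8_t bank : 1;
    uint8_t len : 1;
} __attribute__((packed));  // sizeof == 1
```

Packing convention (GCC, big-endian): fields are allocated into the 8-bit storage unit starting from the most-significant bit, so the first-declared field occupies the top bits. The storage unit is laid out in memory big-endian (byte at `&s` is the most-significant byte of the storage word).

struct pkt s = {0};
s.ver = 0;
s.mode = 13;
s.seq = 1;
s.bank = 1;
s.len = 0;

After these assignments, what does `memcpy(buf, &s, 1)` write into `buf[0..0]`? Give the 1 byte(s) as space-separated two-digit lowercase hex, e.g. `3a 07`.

6e

ver (1b) val=0 bits=0x0 at bit 7: 0x00
mode (4b) val=13 bits=0xd at bit 3: 0x68
seq (1b) val=1 bits=0x1 at bit 2: 0x6c
bank (1b) val=1 bits=0x1 at bit 1: 0x6e
len (1b) val=0 bits=0x0 at bit 0: 0x6e
word = 0x6e → big-endian bytes:
  [0]=0x6e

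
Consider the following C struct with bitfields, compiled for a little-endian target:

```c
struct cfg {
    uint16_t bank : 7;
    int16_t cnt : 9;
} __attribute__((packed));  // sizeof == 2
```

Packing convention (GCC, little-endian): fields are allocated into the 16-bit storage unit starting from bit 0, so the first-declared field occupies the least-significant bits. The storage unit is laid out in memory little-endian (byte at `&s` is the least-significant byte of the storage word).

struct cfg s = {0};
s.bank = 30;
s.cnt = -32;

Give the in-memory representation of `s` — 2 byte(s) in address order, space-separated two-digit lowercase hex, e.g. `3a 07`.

[0+:7] bank=30 & 0x7f = 0x1e; word=0x001e
[7+:9] cnt=-32 & 0x1ff = 0x1e0; word=0xf01e
word = 0xf01e → little-endian bytes:
  [0]=0x1e  [1]=0xf0

1e f0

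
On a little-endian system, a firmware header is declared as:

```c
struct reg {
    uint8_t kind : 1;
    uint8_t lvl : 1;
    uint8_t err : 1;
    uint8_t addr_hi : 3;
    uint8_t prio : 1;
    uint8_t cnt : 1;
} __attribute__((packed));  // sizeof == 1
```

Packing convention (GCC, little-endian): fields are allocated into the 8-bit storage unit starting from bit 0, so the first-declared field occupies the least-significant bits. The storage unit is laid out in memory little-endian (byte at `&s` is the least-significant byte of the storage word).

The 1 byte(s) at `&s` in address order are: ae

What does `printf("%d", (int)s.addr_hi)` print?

5

[0]=0xae (little-endian) → word 0xae
kind:1 @ bit 0 → (0xae>>0)&0x1 = 0x0
lvl:1 @ bit 1 → (0xae>>1)&0x1 = 0x1
err:1 @ bit 2 → (0xae>>2)&0x1 = 0x1
addr_hi:3 @ bit 3 → (0xae>>3)&0x7 = 0x5  ←
prio:1 @ bit 6 → (0xae>>6)&0x1 = 0x0
cnt:1 @ bit 7 → (0xae>>7)&0x1 = 0x1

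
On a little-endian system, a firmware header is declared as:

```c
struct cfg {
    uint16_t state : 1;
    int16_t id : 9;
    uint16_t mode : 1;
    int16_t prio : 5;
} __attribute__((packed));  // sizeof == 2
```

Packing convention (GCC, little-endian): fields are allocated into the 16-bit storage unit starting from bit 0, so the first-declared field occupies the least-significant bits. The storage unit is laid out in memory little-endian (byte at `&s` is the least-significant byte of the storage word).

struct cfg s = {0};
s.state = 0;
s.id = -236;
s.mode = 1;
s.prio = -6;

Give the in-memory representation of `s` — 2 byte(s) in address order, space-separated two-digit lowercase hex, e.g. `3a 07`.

[0+:1] state=0 & 0x1 = 0x0; word=0x0000
[1+:9] id=-236 & 0x1ff = 0x114; word=0x0228
[10+:1] mode=1 & 0x1 = 0x1; word=0x0628
[11+:5] prio=-6 & 0x1f = 0x1a; word=0xd628
word = 0xd628 → little-endian bytes:
  [0]=0x28  [1]=0xd6

28 d6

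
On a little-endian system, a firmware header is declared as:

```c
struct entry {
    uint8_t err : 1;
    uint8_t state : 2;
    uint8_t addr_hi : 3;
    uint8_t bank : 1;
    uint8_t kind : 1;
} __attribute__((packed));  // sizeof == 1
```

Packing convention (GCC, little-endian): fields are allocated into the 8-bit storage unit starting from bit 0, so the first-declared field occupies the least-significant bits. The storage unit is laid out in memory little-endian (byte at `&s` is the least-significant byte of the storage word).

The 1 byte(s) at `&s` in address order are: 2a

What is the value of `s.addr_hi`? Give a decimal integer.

[0]=0x2a (little-endian) → word 0x2a
err [0+:1] = (word>>0) & 0x1 = 0
state [1+:2] = (word>>1) & 0x3 = 1
addr_hi [3+:3] = (word>>3) & 0x7 = 5  ←
bank [6+:1] = (word>>6) & 0x1 = 0
kind [7+:1] = (word>>7) & 0x1 = 0

5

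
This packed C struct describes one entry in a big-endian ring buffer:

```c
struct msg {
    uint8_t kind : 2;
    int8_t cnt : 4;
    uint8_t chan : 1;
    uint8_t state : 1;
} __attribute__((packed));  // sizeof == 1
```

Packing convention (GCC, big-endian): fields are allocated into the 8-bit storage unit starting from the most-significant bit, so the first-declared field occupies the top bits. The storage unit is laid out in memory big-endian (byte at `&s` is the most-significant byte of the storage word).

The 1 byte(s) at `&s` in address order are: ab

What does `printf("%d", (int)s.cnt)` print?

-6

[0]=0xab (big-endian) → word 0xab
kind [6+:2] = (word>>6) & 0x3 = 2
cnt [2+:4] = (word>>2) & 0xf = 10  ←
chan [1+:1] = (word>>1) & 0x1 = 1
state [0+:1] = (word>>0) & 0x1 = 1
cnt signed 4b, MSB=1: 10 - 16 = -6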